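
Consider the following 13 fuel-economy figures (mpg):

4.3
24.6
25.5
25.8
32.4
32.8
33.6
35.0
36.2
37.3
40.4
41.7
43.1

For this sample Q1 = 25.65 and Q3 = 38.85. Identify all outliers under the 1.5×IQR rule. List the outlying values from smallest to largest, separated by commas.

IQR = Q3 − Q1 = 38.85 − 25.65 = 13.20.
Lower fence = Q1 − 1.5·IQR = 25.65 − 19.80 = 5.85.
Upper fence = Q3 + 1.5·IQR = 38.85 + 19.80 = 58.65.
4.3 < 5.85 → outlier.
All remaining values lie within [5.85, 58.65].

4.3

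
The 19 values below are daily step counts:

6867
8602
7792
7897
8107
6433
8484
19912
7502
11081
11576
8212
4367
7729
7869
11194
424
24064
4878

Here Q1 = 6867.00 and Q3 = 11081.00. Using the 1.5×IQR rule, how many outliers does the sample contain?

IQR = 4214.00; fences at 6867.00 − 6321.00 = 546.00 and 11081.00 + 6321.00 = 17402.00.
Outside the cutoffs: 424, 19912, 24064.

3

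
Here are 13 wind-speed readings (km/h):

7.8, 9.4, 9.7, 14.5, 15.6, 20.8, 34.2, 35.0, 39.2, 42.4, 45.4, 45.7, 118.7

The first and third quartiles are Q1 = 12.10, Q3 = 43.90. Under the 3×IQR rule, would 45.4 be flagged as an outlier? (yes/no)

no

IQR = Q3 − Q1 = 43.90 − 12.10 = 31.80.
Lower fence = Q1 − 3·IQR = 12.10 − 95.40 = -83.30.
Upper fence = Q3 + 3·IQR = 43.90 + 95.40 = 139.30.
45.4 lies within [-83.30, 139.30].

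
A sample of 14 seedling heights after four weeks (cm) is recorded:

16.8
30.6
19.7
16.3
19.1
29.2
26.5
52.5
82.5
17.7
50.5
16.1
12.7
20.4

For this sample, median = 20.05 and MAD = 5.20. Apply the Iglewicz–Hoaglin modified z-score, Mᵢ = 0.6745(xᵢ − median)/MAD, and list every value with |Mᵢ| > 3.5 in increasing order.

|Mᵢ| > 3.5 ⇔ |xᵢ − 20.05| > 3.5·5.20/0.6745 = 26.98.
So outliers lie outside [-6.93, 47.03].
50.5: M = 3.95 → outlier.
52.5: M = 4.21 → outlier.
82.5: M = 8.10 → outlier.

50.5, 52.5, 82.5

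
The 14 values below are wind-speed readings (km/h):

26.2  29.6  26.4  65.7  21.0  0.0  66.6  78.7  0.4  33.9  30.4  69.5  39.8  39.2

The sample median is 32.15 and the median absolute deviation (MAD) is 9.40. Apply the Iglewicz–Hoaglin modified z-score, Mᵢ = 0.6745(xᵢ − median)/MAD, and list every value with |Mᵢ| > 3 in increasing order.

|Mᵢ| > 3 ⇔ |xᵢ − 32.15| > 3·9.40/0.6745 = 41.81.
So outliers lie outside [-9.66, 73.96].
78.7: M = 3.34 → outlier.

78.7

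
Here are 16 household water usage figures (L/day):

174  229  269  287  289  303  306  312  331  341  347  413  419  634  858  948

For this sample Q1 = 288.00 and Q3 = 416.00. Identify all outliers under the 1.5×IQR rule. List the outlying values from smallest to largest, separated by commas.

634, 858, 948

IQR = Q3 − Q1 = 416.00 − 288.00 = 128.00.
Lower fence = Q1 − 1.5·IQR = 288.00 − 192.00 = 96.00.
Upper fence = Q3 + 1.5·IQR = 416.00 + 192.00 = 608.00.
634 > 608.00 → outlier.
858 > 608.00 → outlier.
948 > 608.00 → outlier.
All remaining values lie within [96.00, 608.00].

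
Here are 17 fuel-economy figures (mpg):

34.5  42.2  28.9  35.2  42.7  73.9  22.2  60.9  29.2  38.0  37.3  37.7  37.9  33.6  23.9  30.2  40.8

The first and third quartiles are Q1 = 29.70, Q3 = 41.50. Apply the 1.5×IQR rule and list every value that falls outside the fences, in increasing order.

60.9, 73.9

IQR = Q3 − Q1 = 41.50 − 29.70 = 11.80.
Lower fence = Q1 − 1.5·IQR = 29.70 − 17.70 = 12.00.
Upper fence = Q3 + 1.5·IQR = 41.50 + 17.70 = 59.20.
60.9 > 59.20 → outlier.
73.9 > 59.20 → outlier.
All remaining values lie within [12.00, 59.20].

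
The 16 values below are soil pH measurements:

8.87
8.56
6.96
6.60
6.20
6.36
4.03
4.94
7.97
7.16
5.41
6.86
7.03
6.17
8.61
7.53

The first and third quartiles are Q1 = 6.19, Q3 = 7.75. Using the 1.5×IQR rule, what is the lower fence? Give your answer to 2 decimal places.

IQR = Q3 − Q1 = 7.75 − 6.19 = 1.56.
Lower fence = Q1 − 1.5·IQR = 6.19 − 2.34 = 3.85.
Upper fence = Q3 + 1.5·IQR = 7.75 + 2.34 = 10.09.

3.85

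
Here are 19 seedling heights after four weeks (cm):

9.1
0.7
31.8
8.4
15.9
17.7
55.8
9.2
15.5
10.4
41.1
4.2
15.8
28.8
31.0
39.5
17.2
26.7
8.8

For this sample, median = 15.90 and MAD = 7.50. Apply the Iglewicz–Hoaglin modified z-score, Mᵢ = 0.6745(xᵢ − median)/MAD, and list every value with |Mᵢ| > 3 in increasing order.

55.8

|Mᵢ| > 3 ⇔ |xᵢ − 15.90| > 3·7.50/0.6745 = 33.36.
So outliers lie outside [-17.46, 49.26].
55.8: M = 3.59 → outlier.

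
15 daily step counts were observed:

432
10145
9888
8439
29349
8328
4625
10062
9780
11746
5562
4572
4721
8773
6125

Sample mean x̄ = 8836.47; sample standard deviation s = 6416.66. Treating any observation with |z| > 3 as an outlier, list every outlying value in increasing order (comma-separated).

Cutoffs at x̄ ± 3s: 8836.47 ± 3·6416.66 = [-10413.51, 28086.45].
29349: z = 3.20, |z| > 3 → outlier.
Every other value lies within [-10413.51, 28086.45].

29349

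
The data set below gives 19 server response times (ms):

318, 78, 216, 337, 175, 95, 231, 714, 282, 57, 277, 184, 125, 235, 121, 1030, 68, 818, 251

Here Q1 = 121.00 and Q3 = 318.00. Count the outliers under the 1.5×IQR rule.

3

IQR = 197.00; fences at 121.00 − 295.50 = -174.50 and 318.00 + 295.50 = 613.50.
Outside the cutoffs: 714, 818, 1030.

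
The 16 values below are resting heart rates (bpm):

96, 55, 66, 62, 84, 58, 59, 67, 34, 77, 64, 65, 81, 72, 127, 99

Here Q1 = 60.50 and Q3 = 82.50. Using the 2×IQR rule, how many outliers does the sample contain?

IQR = 22.00; fences at 60.50 − 44.00 = 16.50 and 82.50 + 44.00 = 126.50.
Outside the cutoffs: 127.

1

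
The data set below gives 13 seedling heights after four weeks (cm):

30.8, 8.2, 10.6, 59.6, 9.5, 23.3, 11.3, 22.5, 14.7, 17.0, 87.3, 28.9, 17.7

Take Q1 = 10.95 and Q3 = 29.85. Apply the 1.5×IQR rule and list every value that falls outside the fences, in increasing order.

59.6, 87.3

IQR = Q3 − Q1 = 29.85 − 10.95 = 18.90.
Lower fence = Q1 − 1.5·IQR = 10.95 − 28.35 = -17.40.
Upper fence = Q3 + 1.5·IQR = 29.85 + 28.35 = 58.20.
59.6 > 58.20 → outlier.
87.3 > 58.20 → outlier.
All remaining values lie within [-17.40, 58.20].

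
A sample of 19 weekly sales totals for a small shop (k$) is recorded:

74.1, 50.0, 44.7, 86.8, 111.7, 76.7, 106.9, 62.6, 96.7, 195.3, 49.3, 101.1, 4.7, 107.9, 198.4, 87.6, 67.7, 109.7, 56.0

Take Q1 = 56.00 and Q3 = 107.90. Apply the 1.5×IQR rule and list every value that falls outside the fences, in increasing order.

195.3, 198.4

IQR = Q3 − Q1 = 107.90 − 56.00 = 51.90.
Lower fence = Q1 − 1.5·IQR = 56.00 − 77.85 = -21.85.
Upper fence = Q3 + 1.5·IQR = 107.90 + 77.85 = 185.75.
195.3 > 185.75 → outlier.
198.4 > 185.75 → outlier.
All remaining values lie within [-21.85, 185.75].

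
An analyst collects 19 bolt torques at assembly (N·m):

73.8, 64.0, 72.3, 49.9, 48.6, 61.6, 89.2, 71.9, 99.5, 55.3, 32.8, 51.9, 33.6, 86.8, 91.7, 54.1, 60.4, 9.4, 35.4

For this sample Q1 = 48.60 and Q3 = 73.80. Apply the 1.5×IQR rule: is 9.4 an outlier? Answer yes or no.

yes

IQR = Q3 − Q1 = 73.80 − 48.60 = 25.20.
Lower fence = Q1 − 1.5·IQR = 48.60 − 37.80 = 10.80.
Upper fence = Q3 + 1.5·IQR = 73.80 + 37.80 = 111.60.
9.4 lies below the lower fence.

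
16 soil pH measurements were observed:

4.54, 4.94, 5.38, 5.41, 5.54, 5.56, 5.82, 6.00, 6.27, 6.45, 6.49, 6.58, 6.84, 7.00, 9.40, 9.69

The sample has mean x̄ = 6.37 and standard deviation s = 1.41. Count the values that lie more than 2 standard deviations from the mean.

2

Cutoffs: x̄ ± 2s = [3.55, 9.19].
Outside the cutoffs: 9.40, 9.69.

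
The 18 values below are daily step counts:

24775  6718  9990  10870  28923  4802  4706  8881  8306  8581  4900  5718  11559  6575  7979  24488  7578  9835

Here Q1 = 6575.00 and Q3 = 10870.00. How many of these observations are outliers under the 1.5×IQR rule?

IQR = 4295.00; fences at 6575.00 − 6442.50 = 132.50 and 10870.00 + 6442.50 = 17312.50.
Outside the cutoffs: 24488, 24775, 28923.

3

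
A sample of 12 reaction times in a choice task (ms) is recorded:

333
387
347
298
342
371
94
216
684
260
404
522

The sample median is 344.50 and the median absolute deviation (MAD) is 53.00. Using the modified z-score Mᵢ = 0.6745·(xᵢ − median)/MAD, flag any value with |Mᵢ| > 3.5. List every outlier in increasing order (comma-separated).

684

|Mᵢ| > 3.5 ⇔ |xᵢ − 344.50| > 3.5·53.00/0.6745 = 275.02.
So outliers lie outside [69.48, 619.52].
684: M = 4.32 → outlier.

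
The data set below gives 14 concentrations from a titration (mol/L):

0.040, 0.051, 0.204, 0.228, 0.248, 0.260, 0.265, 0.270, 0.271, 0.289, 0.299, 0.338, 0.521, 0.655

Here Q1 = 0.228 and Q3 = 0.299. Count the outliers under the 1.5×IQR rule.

4

IQR = 0.071; fences at 0.228 − 0.1065 = 0.1215 and 0.299 + 0.1065 = 0.4055.
Outside the cutoffs: 0.040, 0.051, 0.521, 0.655.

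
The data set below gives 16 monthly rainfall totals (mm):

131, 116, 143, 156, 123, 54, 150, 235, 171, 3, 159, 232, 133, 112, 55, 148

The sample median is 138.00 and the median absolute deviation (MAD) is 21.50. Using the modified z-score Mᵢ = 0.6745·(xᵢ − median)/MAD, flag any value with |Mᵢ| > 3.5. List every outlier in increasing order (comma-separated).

|Mᵢ| > 3.5 ⇔ |xᵢ − 138.00| > 3.5·21.50/0.6745 = 111.56.
So outliers lie outside [26.44, 249.56].
3: M = -4.24 → outlier.

3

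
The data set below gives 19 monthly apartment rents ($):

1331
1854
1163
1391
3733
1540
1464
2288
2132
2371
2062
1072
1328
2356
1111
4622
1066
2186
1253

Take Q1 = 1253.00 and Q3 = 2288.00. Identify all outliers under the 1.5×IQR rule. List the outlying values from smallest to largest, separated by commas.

4622

IQR = Q3 − Q1 = 2288.00 − 1253.00 = 1035.00.
Lower fence = Q1 − 1.5·IQR = 1253.00 − 1552.50 = -299.50.
Upper fence = Q3 + 1.5·IQR = 2288.00 + 1552.50 = 3840.50.
4622 > 3840.50 → outlier.
All remaining values lie within [-299.50, 3840.50].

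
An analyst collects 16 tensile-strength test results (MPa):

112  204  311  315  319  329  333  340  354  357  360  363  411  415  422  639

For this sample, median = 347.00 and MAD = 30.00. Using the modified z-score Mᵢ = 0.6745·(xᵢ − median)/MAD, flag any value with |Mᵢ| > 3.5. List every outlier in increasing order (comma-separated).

112, 639

|Mᵢ| > 3.5 ⇔ |xᵢ − 347.00| > 3.5·30.00/0.6745 = 155.67.
So outliers lie outside [191.33, 502.67].
112: M = -5.28 → outlier.
639: M = 6.57 → outlier.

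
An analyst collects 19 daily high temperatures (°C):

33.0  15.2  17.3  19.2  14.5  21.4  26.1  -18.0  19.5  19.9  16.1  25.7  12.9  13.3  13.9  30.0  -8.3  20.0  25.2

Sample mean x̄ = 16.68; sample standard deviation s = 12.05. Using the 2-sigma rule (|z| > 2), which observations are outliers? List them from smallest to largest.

-18.0, -8.3

Cutoffs at x̄ ± 2s: 16.68 ± 2·12.05 = [-7.42, 40.78].
-18.0: z = -2.88, |z| > 2 → outlier.
-8.3: z = -2.07, |z| > 2 → outlier.
Every other value lies within [-7.42, 40.78].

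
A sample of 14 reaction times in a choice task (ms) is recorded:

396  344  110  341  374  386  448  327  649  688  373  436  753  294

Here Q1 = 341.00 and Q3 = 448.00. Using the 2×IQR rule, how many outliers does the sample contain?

3

IQR = 107.00; fences at 341.00 − 214.00 = 127.00 and 448.00 + 214.00 = 662.00.
Outside the cutoffs: 110, 688, 753.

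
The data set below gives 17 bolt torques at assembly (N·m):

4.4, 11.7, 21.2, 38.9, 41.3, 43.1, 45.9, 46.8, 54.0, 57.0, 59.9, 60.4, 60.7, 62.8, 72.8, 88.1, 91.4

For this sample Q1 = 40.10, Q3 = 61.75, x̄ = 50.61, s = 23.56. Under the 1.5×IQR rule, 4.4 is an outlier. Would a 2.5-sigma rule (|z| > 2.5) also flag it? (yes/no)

no

z = (4.4 − 50.61) / 23.56 = -1.96.
|z| = 1.96 ≤ 2.5.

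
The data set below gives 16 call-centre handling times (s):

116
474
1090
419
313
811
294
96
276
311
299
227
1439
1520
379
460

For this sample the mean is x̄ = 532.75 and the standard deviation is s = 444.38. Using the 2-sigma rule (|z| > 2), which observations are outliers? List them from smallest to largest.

Cutoffs at x̄ ± 2s: 532.75 ± 2·444.38 = [-356.01, 1421.51].
1439: z = 2.04, |z| > 2 → outlier.
1520: z = 2.22, |z| > 2 → outlier.
Every other value lies within [-356.01, 1421.51].

1439, 1520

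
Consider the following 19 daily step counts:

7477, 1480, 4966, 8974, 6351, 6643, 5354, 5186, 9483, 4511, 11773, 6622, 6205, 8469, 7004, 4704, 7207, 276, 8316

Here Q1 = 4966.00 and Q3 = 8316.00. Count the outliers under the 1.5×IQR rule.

IQR = 3350.00; fences at 4966.00 − 5025.00 = -59.00 and 8316.00 + 5025.00 = 13341.00.
Every value lies within the cutoffs.

0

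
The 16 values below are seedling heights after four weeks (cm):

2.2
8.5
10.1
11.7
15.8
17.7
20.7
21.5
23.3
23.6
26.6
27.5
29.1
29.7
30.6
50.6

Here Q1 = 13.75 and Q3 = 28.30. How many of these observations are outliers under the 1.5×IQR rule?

1

IQR = 14.55; fences at 13.75 − 21.825 = -8.075 and 28.30 + 21.825 = 50.125.
Outside the cutoffs: 50.6.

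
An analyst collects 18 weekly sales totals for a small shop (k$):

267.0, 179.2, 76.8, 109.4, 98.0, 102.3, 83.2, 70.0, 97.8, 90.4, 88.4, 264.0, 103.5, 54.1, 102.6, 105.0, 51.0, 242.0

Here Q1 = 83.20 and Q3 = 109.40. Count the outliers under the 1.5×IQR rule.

4

IQR = 26.20; fences at 83.20 − 39.30 = 43.90 and 109.40 + 39.30 = 148.70.
Outside the cutoffs: 179.2, 242.0, 264.0, 267.0.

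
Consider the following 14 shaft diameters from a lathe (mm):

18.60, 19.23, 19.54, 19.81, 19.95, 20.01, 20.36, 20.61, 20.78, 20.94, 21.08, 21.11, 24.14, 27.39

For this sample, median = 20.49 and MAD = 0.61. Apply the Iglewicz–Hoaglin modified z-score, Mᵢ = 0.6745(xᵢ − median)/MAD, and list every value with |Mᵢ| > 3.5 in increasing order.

24.14, 27.39

|Mᵢ| > 3.5 ⇔ |xᵢ − 20.49| > 3.5·0.61/0.6745 = 3.17.
So outliers lie outside [17.32, 23.66].
24.14: M = 4.04 → outlier.
27.39: M = 7.63 → outlier.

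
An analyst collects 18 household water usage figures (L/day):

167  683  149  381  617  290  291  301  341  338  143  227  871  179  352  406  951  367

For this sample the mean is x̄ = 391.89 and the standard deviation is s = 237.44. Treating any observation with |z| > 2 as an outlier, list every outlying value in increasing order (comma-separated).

871, 951

Cutoffs at x̄ ± 2s: 391.89 ± 2·237.44 = [-82.99, 866.77].
871: z = 2.02, |z| > 2 → outlier.
951: z = 2.35, |z| > 2 → outlier.
Every other value lies within [-82.99, 866.77].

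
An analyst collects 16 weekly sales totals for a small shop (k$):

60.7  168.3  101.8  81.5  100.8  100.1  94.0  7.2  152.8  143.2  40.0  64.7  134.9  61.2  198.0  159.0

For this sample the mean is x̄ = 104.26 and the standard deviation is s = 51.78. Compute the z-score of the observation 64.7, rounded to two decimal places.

-0.76

z = (64.7 − 104.26) / 51.78 = -0.76.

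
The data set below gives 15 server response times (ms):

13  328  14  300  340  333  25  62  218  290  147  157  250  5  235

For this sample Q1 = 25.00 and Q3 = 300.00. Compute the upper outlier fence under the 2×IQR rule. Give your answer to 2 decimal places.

850.00

IQR = Q3 − Q1 = 300.00 − 25.00 = 275.00.
Lower fence = Q1 − 2·IQR = 25.00 − 550.00 = -525.00.
Upper fence = Q3 + 2·IQR = 300.00 + 550.00 = 850.00.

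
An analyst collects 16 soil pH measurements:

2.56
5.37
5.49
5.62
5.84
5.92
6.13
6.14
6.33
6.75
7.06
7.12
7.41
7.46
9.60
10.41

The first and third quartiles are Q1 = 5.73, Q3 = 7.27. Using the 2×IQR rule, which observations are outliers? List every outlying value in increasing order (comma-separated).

IQR = Q3 − Q1 = 7.27 − 5.73 = 1.54.
Lower fence = Q1 − 2·IQR = 5.73 − 3.08 = 2.65.
Upper fence = Q3 + 2·IQR = 7.27 + 3.08 = 10.35.
2.56 < 2.65 → outlier.
10.41 > 10.35 → outlier.
All remaining values lie within [2.65, 10.35].

2.56, 10.41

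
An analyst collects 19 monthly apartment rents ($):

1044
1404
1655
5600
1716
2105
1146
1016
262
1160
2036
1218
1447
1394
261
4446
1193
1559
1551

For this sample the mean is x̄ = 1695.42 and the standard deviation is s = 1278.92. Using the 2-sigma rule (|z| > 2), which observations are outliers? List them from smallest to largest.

4446, 5600

Cutoffs at x̄ ± 2s: 1695.42 ± 2·1278.92 = [-862.42, 4253.26].
4446: z = 2.15, |z| > 2 → outlier.
5600: z = 3.05, |z| > 2 → outlier.
Every other value lies within [-862.42, 4253.26].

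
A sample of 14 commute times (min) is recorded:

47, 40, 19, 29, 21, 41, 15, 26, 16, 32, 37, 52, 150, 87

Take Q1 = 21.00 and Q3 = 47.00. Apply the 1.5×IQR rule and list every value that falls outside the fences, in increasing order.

87, 150

IQR = Q3 − Q1 = 47.00 − 21.00 = 26.00.
Lower fence = Q1 − 1.5·IQR = 21.00 − 39.00 = -18.00.
Upper fence = Q3 + 1.5·IQR = 47.00 + 39.00 = 86.00.
87 > 86.00 → outlier.
150 > 86.00 → outlier.
All remaining values lie within [-18.00, 86.00].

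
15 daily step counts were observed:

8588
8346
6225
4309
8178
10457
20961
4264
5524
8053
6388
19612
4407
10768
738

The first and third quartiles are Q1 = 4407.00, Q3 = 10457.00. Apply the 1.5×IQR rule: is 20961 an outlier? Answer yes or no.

IQR = Q3 − Q1 = 10457.00 − 4407.00 = 6050.00.
Lower fence = Q1 − 1.5·IQR = 4407.00 − 9075.00 = -4668.00.
Upper fence = Q3 + 1.5·IQR = 10457.00 + 9075.00 = 19532.00.
20961 lies above the upper fence.

yes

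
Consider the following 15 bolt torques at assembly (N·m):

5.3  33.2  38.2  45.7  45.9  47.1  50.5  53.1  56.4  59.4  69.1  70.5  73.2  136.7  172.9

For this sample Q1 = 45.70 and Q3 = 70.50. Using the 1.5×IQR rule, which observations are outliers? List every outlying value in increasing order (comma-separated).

IQR = Q3 − Q1 = 70.50 − 45.70 = 24.80.
Lower fence = Q1 − 1.5·IQR = 45.70 − 37.20 = 8.50.
Upper fence = Q3 + 1.5·IQR = 70.50 + 37.20 = 107.70.
5.3 < 8.50 → outlier.
136.7 > 107.70 → outlier.
172.9 > 107.70 → outlier.
All remaining values lie within [8.50, 107.70].

5.3, 136.7, 172.9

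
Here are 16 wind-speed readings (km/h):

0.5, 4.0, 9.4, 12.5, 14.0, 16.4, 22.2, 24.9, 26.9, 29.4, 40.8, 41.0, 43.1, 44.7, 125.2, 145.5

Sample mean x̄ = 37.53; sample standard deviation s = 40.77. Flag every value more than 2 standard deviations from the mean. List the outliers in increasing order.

125.2, 145.5

Cutoffs at x̄ ± 2s: 37.53 ± 2·40.77 = [-44.01, 119.07].
125.2: z = 2.15, |z| > 2 → outlier.
145.5: z = 2.65, |z| > 2 → outlier.
Every other value lies within [-44.01, 119.07].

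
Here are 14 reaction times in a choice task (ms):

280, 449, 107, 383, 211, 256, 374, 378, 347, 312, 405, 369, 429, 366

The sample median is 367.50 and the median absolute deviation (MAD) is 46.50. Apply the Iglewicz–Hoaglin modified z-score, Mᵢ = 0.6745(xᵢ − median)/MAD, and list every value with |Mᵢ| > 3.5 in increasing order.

107

|Mᵢ| > 3.5 ⇔ |xᵢ − 367.50| > 3.5·46.50/0.6745 = 241.29.
So outliers lie outside [126.21, 608.79].
107: M = -3.78 → outlier.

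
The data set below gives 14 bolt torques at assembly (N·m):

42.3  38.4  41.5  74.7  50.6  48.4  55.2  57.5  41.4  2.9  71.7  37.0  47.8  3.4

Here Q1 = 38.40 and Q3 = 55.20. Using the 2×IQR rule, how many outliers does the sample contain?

IQR = 16.80; fences at 38.40 − 33.60 = 4.80 and 55.20 + 33.60 = 88.80.
Outside the cutoffs: 2.9, 3.4.

2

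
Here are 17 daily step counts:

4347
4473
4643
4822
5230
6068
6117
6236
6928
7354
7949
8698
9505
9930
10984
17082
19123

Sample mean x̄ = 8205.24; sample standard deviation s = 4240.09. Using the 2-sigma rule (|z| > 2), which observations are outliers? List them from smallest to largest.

Cutoffs at x̄ ± 2s: 8205.24 ± 2·4240.09 = [-274.94, 16685.42].
17082: z = 2.09, |z| > 2 → outlier.
19123: z = 2.57, |z| > 2 → outlier.
Every other value lies within [-274.94, 16685.42].

17082, 19123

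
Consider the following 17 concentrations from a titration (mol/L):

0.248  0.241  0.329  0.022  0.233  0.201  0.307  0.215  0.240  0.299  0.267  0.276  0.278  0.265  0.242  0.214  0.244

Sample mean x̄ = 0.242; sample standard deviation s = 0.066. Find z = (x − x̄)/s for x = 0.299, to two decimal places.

0.86

z = (0.299 − 0.242) / 0.066 = 0.86.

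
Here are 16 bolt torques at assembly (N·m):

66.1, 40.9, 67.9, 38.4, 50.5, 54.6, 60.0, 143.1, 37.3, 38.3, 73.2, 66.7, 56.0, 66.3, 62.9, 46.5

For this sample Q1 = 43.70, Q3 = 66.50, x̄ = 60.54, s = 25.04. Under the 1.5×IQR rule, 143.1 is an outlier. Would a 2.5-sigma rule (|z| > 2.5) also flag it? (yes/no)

z = (143.1 − 60.54) / 25.04 = 3.30.
|z| = 3.30 > 2.5.

yes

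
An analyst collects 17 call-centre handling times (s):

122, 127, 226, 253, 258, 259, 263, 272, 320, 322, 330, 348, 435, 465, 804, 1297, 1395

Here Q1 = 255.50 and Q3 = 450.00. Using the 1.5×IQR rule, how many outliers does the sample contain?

IQR = 194.50; fences at 255.50 − 291.75 = -36.25 and 450.00 + 291.75 = 741.75.
Outside the cutoffs: 804, 1297, 1395.

3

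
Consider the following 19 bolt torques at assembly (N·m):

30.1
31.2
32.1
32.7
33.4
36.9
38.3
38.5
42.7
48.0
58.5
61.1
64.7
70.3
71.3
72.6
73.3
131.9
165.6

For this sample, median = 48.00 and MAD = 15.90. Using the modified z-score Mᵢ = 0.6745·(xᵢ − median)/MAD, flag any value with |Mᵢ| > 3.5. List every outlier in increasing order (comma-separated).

|Mᵢ| > 3.5 ⇔ |xᵢ − 48.00| > 3.5·15.90/0.6745 = 82.51.
So outliers lie outside [-34.51, 130.51].
131.9: M = 3.56 → outlier.
165.6: M = 4.99 → outlier.

131.9, 165.6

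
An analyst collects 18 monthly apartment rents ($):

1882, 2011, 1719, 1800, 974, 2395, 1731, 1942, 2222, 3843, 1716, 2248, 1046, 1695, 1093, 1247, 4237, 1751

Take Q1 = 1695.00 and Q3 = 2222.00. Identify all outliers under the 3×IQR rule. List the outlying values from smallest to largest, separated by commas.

3843, 4237

IQR = Q3 − Q1 = 2222.00 − 1695.00 = 527.00.
Lower fence = Q1 − 3·IQR = 1695.00 − 1581.00 = 114.00.
Upper fence = Q3 + 3·IQR = 2222.00 + 1581.00 = 3803.00.
3843 > 3803.00 → outlier.
4237 > 3803.00 → outlier.
All remaining values lie within [114.00, 3803.00].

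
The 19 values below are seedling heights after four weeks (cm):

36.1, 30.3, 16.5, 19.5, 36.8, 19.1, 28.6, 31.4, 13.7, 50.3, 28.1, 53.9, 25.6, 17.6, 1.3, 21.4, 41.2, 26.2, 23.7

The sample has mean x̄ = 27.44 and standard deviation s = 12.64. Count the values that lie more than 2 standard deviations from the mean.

2

Cutoffs: x̄ ± 2s = [2.16, 52.72].
Outside the cutoffs: 1.3, 53.9.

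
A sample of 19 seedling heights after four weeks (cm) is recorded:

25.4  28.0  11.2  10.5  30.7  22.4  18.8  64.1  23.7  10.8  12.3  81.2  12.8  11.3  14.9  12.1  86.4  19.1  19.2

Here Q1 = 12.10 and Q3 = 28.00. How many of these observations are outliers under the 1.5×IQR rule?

3

IQR = 15.90; fences at 12.10 − 23.85 = -11.75 and 28.00 + 23.85 = 51.85.
Outside the cutoffs: 64.1, 81.2, 86.4.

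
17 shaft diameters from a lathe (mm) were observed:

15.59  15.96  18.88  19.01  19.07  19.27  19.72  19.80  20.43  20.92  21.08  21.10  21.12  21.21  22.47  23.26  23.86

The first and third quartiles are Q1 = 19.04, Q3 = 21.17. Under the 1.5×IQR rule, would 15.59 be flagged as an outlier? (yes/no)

yes

IQR = Q3 − Q1 = 21.17 − 19.04 = 2.13.
Lower fence = Q1 − 1.5·IQR = 19.04 − 3.195 = 15.845.
Upper fence = Q3 + 1.5·IQR = 21.17 + 3.195 = 24.365.
15.59 lies below the lower fence.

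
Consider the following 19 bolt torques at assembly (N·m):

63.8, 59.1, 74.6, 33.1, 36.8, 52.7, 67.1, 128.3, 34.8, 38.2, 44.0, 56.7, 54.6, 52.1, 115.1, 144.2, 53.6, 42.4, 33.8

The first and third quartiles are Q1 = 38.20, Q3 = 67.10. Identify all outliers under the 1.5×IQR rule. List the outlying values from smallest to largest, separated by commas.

IQR = Q3 − Q1 = 67.10 − 38.20 = 28.90.
Lower fence = Q1 − 1.5·IQR = 38.20 − 43.35 = -5.15.
Upper fence = Q3 + 1.5·IQR = 67.10 + 43.35 = 110.45.
115.1 > 110.45 → outlier.
128.3 > 110.45 → outlier.
144.2 > 110.45 → outlier.
All remaining values lie within [-5.15, 110.45].

115.1, 128.3, 144.2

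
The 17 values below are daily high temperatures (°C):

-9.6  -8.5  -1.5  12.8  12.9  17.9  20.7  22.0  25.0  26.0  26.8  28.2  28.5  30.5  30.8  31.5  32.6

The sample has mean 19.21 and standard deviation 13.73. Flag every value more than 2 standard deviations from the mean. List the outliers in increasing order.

Cutoffs at x̄ ± 2s: 19.21 ± 2·13.73 = [-8.25, 46.67].
-9.6: z = -2.10, |z| > 2 → outlier.
-8.5: z = -2.02, |z| > 2 → outlier.
Every other value lies within [-8.25, 46.67].

-9.6, -8.5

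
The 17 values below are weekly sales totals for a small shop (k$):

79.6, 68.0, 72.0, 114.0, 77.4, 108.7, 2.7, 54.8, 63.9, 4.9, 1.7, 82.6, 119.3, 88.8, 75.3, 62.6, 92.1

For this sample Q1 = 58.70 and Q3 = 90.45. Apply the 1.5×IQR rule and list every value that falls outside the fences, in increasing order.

IQR = Q3 − Q1 = 90.45 − 58.70 = 31.75.
Lower fence = Q1 − 1.5·IQR = 58.70 − 47.625 = 11.075.
Upper fence = Q3 + 1.5·IQR = 90.45 + 47.625 = 138.075.
1.7 < 11.075 → outlier.
2.7 < 11.075 → outlier.
4.9 < 11.075 → outlier.
All remaining values lie within [11.075, 138.075].

1.7, 2.7, 4.9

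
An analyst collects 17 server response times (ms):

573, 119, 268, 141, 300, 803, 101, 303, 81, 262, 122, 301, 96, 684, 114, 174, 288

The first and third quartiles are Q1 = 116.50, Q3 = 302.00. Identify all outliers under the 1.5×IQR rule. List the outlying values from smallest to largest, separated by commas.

684, 803

IQR = Q3 − Q1 = 302.00 − 116.50 = 185.50.
Lower fence = Q1 − 1.5·IQR = 116.50 − 278.25 = -161.75.
Upper fence = Q3 + 1.5·IQR = 302.00 + 278.25 = 580.25.
684 > 580.25 → outlier.
803 > 580.25 → outlier.
All remaining values lie within [-161.75, 580.25].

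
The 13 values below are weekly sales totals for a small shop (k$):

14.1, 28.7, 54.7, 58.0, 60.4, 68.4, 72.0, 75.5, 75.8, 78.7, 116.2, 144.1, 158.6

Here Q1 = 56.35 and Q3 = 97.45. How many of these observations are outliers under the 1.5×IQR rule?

0

IQR = 41.10; fences at 56.35 − 61.65 = -5.30 and 97.45 + 61.65 = 159.10.
Every value lies within the cutoffs.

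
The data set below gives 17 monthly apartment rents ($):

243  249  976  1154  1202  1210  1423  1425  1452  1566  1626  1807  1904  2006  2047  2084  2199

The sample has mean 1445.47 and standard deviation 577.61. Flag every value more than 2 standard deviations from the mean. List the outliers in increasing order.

Cutoffs at x̄ ± 2s: 1445.47 ± 2·577.61 = [290.25, 2600.69].
243: z = -2.08, |z| > 2 → outlier.
249: z = -2.07, |z| > 2 → outlier.
Every other value lies within [290.25, 2600.69].

243, 249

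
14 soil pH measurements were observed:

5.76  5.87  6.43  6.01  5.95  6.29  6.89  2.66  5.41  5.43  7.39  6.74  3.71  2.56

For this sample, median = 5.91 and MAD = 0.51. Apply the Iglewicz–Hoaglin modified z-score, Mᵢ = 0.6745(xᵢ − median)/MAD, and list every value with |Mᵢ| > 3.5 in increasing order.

|Mᵢ| > 3.5 ⇔ |xᵢ − 5.91| > 3.5·0.51/0.6745 = 2.65.
So outliers lie outside [3.26, 8.56].
2.56: M = -4.43 → outlier.
2.66: M = -4.30 → outlier.

2.56, 2.66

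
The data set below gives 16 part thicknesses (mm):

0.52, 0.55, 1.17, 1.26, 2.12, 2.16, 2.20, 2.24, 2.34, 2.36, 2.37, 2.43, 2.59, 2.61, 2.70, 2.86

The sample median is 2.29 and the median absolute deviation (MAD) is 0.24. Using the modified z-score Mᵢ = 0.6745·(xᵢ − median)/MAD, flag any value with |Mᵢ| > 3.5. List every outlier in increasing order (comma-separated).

0.52, 0.55

|Mᵢ| > 3.5 ⇔ |xᵢ − 2.29| > 3.5·0.24/0.6745 = 1.25.
So outliers lie outside [1.04, 3.54].
0.52: M = -4.97 → outlier.
0.55: M = -4.89 → outlier.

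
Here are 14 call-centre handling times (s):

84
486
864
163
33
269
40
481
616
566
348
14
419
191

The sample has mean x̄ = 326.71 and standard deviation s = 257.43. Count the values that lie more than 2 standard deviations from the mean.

Cutoffs: x̄ ± 2s = [-188.15, 841.57].
Outside the cutoffs: 864.

1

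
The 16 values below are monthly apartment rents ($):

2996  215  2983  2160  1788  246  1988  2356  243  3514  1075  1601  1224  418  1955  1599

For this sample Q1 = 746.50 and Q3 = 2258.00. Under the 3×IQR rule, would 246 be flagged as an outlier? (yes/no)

IQR = Q3 − Q1 = 2258.00 − 746.50 = 1511.50.
Lower fence = Q1 − 3·IQR = 746.50 − 4534.50 = -3788.00.
Upper fence = Q3 + 3·IQR = 2258.00 + 4534.50 = 6792.50.
246 lies within [-3788.00, 6792.50].

no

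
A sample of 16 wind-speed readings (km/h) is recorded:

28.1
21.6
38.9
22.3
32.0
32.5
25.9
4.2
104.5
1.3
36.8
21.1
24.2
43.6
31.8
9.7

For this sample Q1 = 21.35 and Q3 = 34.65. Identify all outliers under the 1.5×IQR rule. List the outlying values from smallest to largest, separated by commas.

IQR = Q3 − Q1 = 34.65 − 21.35 = 13.30.
Lower fence = Q1 − 1.5·IQR = 21.35 − 19.95 = 1.40.
Upper fence = Q3 + 1.5·IQR = 34.65 + 19.95 = 54.60.
1.3 < 1.40 → outlier.
104.5 > 54.60 → outlier.
All remaining values lie within [1.40, 54.60].

1.3, 104.5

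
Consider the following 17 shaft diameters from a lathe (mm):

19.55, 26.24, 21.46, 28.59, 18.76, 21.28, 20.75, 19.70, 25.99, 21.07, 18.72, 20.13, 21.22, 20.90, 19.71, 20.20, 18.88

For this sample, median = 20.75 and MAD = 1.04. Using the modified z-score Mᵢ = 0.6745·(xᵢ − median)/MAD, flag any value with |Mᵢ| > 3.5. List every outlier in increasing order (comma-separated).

|Mᵢ| > 3.5 ⇔ |xᵢ − 20.75| > 3.5·1.04/0.6745 = 5.40.
So outliers lie outside [15.35, 26.15].
26.24: M = 3.56 → outlier.
28.59: M = 5.08 → outlier.

26.24, 28.59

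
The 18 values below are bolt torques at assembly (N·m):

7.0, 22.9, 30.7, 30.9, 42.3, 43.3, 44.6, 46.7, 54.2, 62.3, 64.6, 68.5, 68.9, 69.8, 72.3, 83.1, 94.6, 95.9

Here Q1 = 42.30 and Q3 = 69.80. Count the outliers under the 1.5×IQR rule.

0

IQR = 27.50; fences at 42.30 − 41.25 = 1.05 and 69.80 + 41.25 = 111.05.
Every value lies within the cutoffs.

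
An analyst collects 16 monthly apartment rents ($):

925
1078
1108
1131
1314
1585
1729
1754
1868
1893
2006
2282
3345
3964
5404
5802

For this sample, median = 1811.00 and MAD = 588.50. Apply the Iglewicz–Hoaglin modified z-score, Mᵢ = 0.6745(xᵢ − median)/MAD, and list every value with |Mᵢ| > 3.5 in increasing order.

|Mᵢ| > 3.5 ⇔ |xᵢ − 1811.00| > 3.5·588.50/0.6745 = 3053.74.
So outliers lie outside [-1242.74, 4864.74].
5404: M = 4.12 → outlier.
5802: M = 4.57 → outlier.

5404, 5802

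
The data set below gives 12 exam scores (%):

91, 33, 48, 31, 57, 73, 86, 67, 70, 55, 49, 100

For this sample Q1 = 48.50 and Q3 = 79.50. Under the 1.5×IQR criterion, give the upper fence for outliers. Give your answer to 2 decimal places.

IQR = Q3 − Q1 = 79.50 − 48.50 = 31.00.
Lower fence = Q1 − 1.5·IQR = 48.50 − 46.50 = 2.00.
Upper fence = Q3 + 1.5·IQR = 79.50 + 46.50 = 126.00.

126.00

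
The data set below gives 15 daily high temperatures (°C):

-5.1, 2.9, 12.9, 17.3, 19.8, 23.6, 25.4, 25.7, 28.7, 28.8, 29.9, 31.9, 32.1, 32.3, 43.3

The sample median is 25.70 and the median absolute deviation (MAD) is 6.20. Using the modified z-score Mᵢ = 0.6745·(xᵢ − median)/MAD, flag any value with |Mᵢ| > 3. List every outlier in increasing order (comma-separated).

|Mᵢ| > 3 ⇔ |xᵢ − 25.70| > 3·6.20/0.6745 = 27.58.
So outliers lie outside [-1.88, 53.28].
-5.1: M = -3.35 → outlier.

-5.1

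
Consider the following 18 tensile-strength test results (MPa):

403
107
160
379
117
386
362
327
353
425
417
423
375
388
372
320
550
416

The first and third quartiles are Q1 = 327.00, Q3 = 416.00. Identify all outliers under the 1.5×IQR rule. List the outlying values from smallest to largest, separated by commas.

IQR = Q3 − Q1 = 416.00 − 327.00 = 89.00.
Lower fence = Q1 − 1.5·IQR = 327.00 − 133.50 = 193.50.
Upper fence = Q3 + 1.5·IQR = 416.00 + 133.50 = 549.50.
107 < 193.50 → outlier.
117 < 193.50 → outlier.
160 < 193.50 → outlier.
550 > 549.50 → outlier.
All remaining values lie within [193.50, 549.50].

107, 117, 160, 550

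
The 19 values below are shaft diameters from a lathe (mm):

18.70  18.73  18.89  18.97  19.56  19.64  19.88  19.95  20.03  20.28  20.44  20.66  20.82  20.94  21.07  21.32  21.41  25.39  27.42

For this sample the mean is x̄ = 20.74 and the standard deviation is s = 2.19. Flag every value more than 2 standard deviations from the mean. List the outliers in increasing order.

25.39, 27.42

Cutoffs at x̄ ± 2s: 20.74 ± 2·2.19 = [16.36, 25.12].
25.39: z = 2.12, |z| > 2 → outlier.
27.42: z = 3.05, |z| > 2 → outlier.
Every other value lies within [16.36, 25.12].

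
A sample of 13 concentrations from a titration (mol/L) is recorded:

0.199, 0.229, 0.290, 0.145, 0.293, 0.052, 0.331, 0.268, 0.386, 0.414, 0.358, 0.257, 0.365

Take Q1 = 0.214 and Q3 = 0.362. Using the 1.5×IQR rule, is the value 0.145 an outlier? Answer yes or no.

no

IQR = Q3 − Q1 = 0.362 − 0.214 = 0.148.
Lower fence = Q1 − 1.5·IQR = 0.214 − 0.222 = -0.008.
Upper fence = Q3 + 1.5·IQR = 0.362 + 0.222 = 0.584.
0.145 lies within [-0.008, 0.584].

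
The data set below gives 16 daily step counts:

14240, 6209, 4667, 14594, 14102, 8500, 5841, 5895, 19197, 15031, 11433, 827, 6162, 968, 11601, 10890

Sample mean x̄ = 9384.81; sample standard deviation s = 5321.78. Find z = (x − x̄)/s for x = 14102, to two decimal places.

0.89

z = (14102 − 9384.81) / 5321.78 = 0.89.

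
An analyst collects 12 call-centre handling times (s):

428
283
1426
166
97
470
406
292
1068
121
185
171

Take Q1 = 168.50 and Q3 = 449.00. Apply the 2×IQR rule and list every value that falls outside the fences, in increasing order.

IQR = Q3 − Q1 = 449.00 − 168.50 = 280.50.
Lower fence = Q1 − 2·IQR = 168.50 − 561.00 = -392.50.
Upper fence = Q3 + 2·IQR = 449.00 + 561.00 = 1010.00.
1068 > 1010.00 → outlier.
1426 > 1010.00 → outlier.
All remaining values lie within [-392.50, 1010.00].

1068, 1426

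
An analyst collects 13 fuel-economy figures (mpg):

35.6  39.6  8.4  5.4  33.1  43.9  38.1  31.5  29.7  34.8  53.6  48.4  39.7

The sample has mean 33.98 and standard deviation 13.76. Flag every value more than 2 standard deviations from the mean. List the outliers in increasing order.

5.4

Cutoffs at x̄ ± 2s: 33.98 ± 2·13.76 = [6.46, 61.50].
5.4: z = -2.08, |z| > 2 → outlier.
Every other value lies within [6.46, 61.50].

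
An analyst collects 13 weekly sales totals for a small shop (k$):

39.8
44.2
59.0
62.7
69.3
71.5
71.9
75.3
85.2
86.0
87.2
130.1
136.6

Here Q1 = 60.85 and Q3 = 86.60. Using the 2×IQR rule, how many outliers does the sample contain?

IQR = 25.75; fences at 60.85 − 51.50 = 9.35 and 86.60 + 51.50 = 138.10.
Every value lies within the cutoffs.

0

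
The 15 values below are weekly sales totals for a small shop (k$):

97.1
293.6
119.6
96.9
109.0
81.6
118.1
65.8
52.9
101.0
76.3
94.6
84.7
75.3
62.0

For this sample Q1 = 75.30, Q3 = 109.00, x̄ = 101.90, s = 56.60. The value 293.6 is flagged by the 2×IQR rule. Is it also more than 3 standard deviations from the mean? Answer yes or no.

z = (293.6 − 101.90) / 56.60 = 3.39.
|z| = 3.39 > 3.

yes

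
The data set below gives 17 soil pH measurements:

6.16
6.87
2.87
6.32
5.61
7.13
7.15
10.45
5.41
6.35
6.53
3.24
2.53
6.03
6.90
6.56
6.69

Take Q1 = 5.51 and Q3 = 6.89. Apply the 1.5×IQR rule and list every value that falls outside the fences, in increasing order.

IQR = Q3 − Q1 = 6.89 − 5.51 = 1.38.
Lower fence = Q1 − 1.5·IQR = 5.51 − 2.07 = 3.44.
Upper fence = Q3 + 1.5·IQR = 6.89 + 2.07 = 8.96.
2.53 < 3.44 → outlier.
2.87 < 3.44 → outlier.
3.24 < 3.44 → outlier.
10.45 > 8.96 → outlier.
All remaining values lie within [3.44, 8.96].

2.53, 2.87, 3.24, 10.45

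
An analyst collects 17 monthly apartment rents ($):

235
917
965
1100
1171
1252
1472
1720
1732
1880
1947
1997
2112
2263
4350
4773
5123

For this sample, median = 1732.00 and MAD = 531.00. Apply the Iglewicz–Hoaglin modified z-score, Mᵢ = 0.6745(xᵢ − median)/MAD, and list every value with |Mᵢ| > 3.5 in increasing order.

4773, 5123

|Mᵢ| > 3.5 ⇔ |xᵢ − 1732.00| > 3.5·531.00/0.6745 = 2755.37.
So outliers lie outside [-1023.37, 4487.37].
4773: M = 3.86 → outlier.
5123: M = 4.31 → outlier.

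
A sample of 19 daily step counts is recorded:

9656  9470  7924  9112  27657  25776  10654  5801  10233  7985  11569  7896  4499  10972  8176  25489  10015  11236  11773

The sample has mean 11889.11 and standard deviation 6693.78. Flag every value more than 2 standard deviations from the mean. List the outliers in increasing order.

25489, 25776, 27657

Cutoffs at x̄ ± 2s: 11889.11 ± 2·6693.78 = [-1498.45, 25276.67].
25489: z = 2.03, |z| > 2 → outlier.
25776: z = 2.07, |z| > 2 → outlier.
27657: z = 2.36, |z| > 2 → outlier.
Every other value lies within [-1498.45, 25276.67].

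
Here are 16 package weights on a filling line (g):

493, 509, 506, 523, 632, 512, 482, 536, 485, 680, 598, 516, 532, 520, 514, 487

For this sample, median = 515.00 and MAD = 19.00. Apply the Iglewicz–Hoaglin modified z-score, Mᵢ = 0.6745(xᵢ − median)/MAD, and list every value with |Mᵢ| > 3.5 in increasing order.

632, 680

|Mᵢ| > 3.5 ⇔ |xᵢ − 515.00| > 3.5·19.00/0.6745 = 98.59.
So outliers lie outside [416.41, 613.59].
632: M = 4.15 → outlier.
680: M = 5.86 → outlier.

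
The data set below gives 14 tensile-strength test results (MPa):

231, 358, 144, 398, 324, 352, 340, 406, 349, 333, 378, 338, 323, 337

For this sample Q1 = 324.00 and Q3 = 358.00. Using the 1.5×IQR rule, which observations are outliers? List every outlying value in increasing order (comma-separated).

IQR = Q3 − Q1 = 358.00 − 324.00 = 34.00.
Lower fence = Q1 − 1.5·IQR = 324.00 − 51.00 = 273.00.
Upper fence = Q3 + 1.5·IQR = 358.00 + 51.00 = 409.00.
144 < 273.00 → outlier.
231 < 273.00 → outlier.
All remaining values lie within [273.00, 409.00].

144, 231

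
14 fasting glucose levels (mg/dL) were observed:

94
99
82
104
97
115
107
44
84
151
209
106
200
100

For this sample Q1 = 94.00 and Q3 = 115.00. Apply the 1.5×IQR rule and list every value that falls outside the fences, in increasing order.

IQR = Q3 − Q1 = 115.00 − 94.00 = 21.00.
Lower fence = Q1 − 1.5·IQR = 94.00 − 31.50 = 62.50.
Upper fence = Q3 + 1.5·IQR = 115.00 + 31.50 = 146.50.
44 < 62.50 → outlier.
151 > 146.50 → outlier.
200 > 146.50 → outlier.
209 > 146.50 → outlier.
All remaining values lie within [62.50, 146.50].

44, 151, 200, 209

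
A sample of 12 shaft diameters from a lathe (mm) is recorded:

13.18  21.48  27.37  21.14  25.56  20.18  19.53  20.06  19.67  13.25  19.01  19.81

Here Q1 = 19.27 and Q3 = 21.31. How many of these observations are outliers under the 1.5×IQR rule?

4

IQR = 2.04; fences at 19.27 − 3.06 = 16.21 and 21.31 + 3.06 = 24.37.
Outside the cutoffs: 13.18, 13.25, 25.56, 27.37.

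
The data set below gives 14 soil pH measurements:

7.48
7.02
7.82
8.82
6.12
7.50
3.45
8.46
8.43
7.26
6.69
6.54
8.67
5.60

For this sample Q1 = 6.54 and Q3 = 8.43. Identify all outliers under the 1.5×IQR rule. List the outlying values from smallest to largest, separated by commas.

3.45

IQR = Q3 − Q1 = 8.43 − 6.54 = 1.89.
Lower fence = Q1 − 1.5·IQR = 6.54 − 2.835 = 3.705.
Upper fence = Q3 + 1.5·IQR = 8.43 + 2.835 = 11.265.
3.45 < 3.705 → outlier.
All remaining values lie within [3.705, 11.265].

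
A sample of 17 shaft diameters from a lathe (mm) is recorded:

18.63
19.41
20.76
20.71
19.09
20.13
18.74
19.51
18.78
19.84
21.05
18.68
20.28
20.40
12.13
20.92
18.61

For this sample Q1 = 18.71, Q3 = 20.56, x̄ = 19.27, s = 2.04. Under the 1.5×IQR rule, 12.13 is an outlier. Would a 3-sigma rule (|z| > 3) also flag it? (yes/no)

z = (12.13 − 19.27) / 2.04 = -3.50.
|z| = 3.50 > 3.

yes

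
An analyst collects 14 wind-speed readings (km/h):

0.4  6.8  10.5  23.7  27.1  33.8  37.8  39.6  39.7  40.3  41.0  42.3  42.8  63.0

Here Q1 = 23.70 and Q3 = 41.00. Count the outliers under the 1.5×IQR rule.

0

IQR = 17.30; fences at 23.70 − 25.95 = -2.25 and 41.00 + 25.95 = 66.95.
Every value lies within the cutoffs.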